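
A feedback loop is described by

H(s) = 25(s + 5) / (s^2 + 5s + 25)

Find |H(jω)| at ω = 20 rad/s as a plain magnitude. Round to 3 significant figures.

At s = jω = j20:
zero (s+5): 5 + j20 → |·| = √(5²+20²) = √425 ≈ 20.616, ∠ = arctan(20/5) ≈ 75.96°
quadratic: (j20)² + 5·j20 + 25 = -375 + j100 → |·| ≈ 388.1, ∠ ≈ 165.07°
|H| = 25 · 20.616 / 388.1 ≈ 1.328

1.33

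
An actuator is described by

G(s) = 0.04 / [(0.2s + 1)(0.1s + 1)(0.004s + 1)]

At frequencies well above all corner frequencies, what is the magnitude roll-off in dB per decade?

-60 dB/decade

Each pole contributes −20 dB/decade at high frequency; each zero contributes +20 dB/decade.
Net: 0 zero(s) − 3 pole(s) → -60 dB/decade.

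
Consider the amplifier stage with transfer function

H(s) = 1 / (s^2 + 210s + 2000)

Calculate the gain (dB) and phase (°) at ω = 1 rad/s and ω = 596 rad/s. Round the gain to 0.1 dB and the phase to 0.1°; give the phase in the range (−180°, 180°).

ω = 1: -66.1 dB, -6.0°; ω = 596: -111.5 dB, -160.5°

Substitute s = j1:
Numerator: 1 = 1 + j0
Denominator: (j1)^2 + 210(j1) + 2000 = 1999 + j210
|N| = √(1² + 0²) ≈ 1, ∠N ≈ 0.00°
|D| = √(1999² + 210²) ≈ 2010, ∠D ≈ 6.00°
|H| = 1 / 2010 ≈ 0.00049751
Gain = 20 log₁₀(0.00049751) ≈ -66.06 dB
∠H = 0.00° − 6.00° = -6.00°

Substitute s = j596:
Numerator: 1 = 1 + j0
Denominator: (j596)^2 + 210(j596) + 2000 = -353216 + j125160
|N| = √(1² + 0²) ≈ 1, ∠N ≈ 0.00°
|D| = √(353216² + 125160²) ≈ 3.7474e+05, ∠D ≈ 160.49°
|H| = 1 / 3.7474e+05 ≈ 2.6685e-06
Gain = 20 log₁₀(2.6685e-06) ≈ -111.47 dB
∠H = 0.00° − 160.49° = -160.49°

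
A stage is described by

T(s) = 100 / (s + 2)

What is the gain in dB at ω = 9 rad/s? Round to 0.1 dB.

20.7 dB

At s = jω = j9:
pole (s+2): 2 + j9 → |·| = √(2²+9²) = √85 ≈ 9.2195, ∠ = arctan(9/2) ≈ 77.47°
|T| = 100 / 9.2195 ≈ 10.847
Gain = 20 log₁₀(10.847) ≈ 20.71 dB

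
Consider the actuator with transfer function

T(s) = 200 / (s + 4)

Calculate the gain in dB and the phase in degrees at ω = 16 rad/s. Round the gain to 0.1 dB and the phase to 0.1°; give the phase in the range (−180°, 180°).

21.7 dB, -76.0°

Substitute s = j16:
Numerator: 200 = 200 + j0
Denominator: (j16) + 4 = 4 + j16
|N| = √(200² + 0²) ≈ 200, ∠N ≈ 0.00°
|D| = √(4² + 16²) ≈ 16.492, ∠D ≈ 75.96°
|T| = 200 / 16.492 ≈ 12.127
Gain = 20 log₁₀(12.127) ≈ 21.68 dB
∠T = 0.00° − 75.96° = -75.96°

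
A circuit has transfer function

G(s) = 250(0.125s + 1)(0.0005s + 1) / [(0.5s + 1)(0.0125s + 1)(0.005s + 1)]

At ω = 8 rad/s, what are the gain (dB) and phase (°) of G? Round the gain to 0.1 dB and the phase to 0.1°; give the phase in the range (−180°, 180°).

38.6 dB, -38.7°

At ω = 8 rad/s:
zero (1 + j8·0.125) = 1 + j1 → |·| ≈ 1.4142, ∠ ≈ 45.00°
zero (1 + j8·0.0005) = 1 + j0.004 → |·| ≈ 1, ∠ ≈ 0.23°
pole (1 + j8·0.5) = 1 + j4 → |·| ≈ 4.1231, ∠ ≈ 75.96°
pole (1 + j8·0.0125) = 1 + j0.1 → |·| ≈ 1.005, ∠ ≈ 5.71°
pole (1 + j8·0.005) = 1 + j0.04 → |·| ≈ 1.0008, ∠ ≈ 2.29°
|G| = 250 · 1.4142 · 1 / (4.1231 · 1.005 · 1.0008) ≈ 85.254
Gain = 20 log₁₀(85.254) ≈ 38.61 dB
∠G = (45.00° + 0.23°) − (75.96° + 5.71° + 2.29°) = -38.73°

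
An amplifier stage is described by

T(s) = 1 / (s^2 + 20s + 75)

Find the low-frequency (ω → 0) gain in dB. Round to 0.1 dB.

T(0) = 1 / 75 ≈ 0.013333
20 log₁₀(0.013333) ≈ -37.50 dB

-37.5 dB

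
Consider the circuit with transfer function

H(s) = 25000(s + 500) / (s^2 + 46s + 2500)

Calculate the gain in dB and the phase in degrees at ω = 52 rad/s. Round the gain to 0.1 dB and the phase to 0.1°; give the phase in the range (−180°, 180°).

74.4 dB, -88.9°

At s = jω = j52:
zero (s+500): 500 + j52 → |·| = √(500²+52²) = √252704 ≈ 502.7, ∠ = arctan(52/500) ≈ 5.94°
quadratic: (j52)² + 46·j52 + 2500 = -204 + j2392 → |·| ≈ 2400.7, ∠ ≈ 94.87°
|H| = 25000 · 502.7 / 2400.7 ≈ 5234.9
Gain = 20 log₁₀(5234.9) ≈ 74.38 dB
∠H = 5.94° − 94.87° = -88.93°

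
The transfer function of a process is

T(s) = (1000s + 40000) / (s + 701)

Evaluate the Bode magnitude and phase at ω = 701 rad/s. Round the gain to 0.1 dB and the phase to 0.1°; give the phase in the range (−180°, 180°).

Substitute s = j701:
Numerator: 1000(j701) + 40000 = 40000 + j701000
Denominator: (j701) + 701 = 701 + j701
|N| = √(40000² + 701000²) ≈ 7.0214e+05, ∠N ≈ 86.73°
|D| = √(701² + 701²) ≈ 991.36, ∠D ≈ 45.00°
|T| = 7.0214e+05 / 991.36 ≈ 708.26
Gain = 20 log₁₀(708.26) ≈ 57.00 dB
∠T = 86.73° − 45.00° = 41.73°

57.0 dB, 41.7°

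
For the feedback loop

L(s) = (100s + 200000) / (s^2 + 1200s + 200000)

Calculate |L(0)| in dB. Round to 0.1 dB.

0.0 dB

L(0) = 200000 / 200000 = 1
20 log₁₀(1) ≈ 0.00 dB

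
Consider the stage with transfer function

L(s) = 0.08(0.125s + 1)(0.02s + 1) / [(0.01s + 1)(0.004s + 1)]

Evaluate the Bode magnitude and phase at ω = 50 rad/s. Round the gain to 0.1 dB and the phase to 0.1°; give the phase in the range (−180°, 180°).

-4.0 dB, 88.0°

At ω = 50 rad/s:
zero (1 + j50·0.125) = 1 + j6.25 → |·| ≈ 6.3295, ∠ ≈ 80.91°
zero (1 + j50·0.02) = 1 + j1 → |·| ≈ 1.4142, ∠ ≈ 45.00°
pole (1 + j50·0.01) = 1 + j0.5 → |·| ≈ 1.118, ∠ ≈ 26.57°
pole (1 + j50·0.004) = 1 + j0.2 → |·| ≈ 1.0198, ∠ ≈ 11.31°
|L| = 0.08 · 6.3295 · 1.4142 / (1.118 · 1.0198) ≈ 0.62808
Gain = 20 log₁₀(0.62808) ≈ -4.04 dB
∠L = (80.91° + 45.00°) − (26.57° + 11.31°) = 88.03°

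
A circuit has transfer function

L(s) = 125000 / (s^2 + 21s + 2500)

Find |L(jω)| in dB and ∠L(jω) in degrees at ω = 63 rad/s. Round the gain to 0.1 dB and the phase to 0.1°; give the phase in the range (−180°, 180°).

36.0 dB, -138.0°

At s = jω = j63:
quadratic: (j63)² + 21·j63 + 2500 = -1469 + j1323 → |·| ≈ 1976.9, ∠ ≈ 137.99°
|L| = 125000 / 1976.9 ≈ 63.23
Gain = 20 log₁₀(63.23) ≈ 36.02 dB
∠L = 0.00° − 137.99° = -137.99°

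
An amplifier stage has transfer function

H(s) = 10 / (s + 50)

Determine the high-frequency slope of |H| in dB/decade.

-20 dB/decade

Each pole contributes −20 dB/decade at high frequency; each zero contributes +20 dB/decade.
Net: 0 zero(s) − 1 pole(s) → -20 dB/decade.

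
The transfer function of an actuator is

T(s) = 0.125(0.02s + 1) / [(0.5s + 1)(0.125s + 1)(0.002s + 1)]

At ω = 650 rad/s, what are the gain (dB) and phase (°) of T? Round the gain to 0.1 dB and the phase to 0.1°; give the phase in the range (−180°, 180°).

-88.5 dB, -145.9°

At ω = 650 rad/s:
zero (1 + j650·0.02) = 1 + j13 → |·| ≈ 13.038, ∠ ≈ 85.60°
pole (1 + j650·0.5) = 1 + j325 → |·| ≈ 325, ∠ ≈ 89.82°
pole (1 + j650·0.125) = 1 + j81.25 → |·| ≈ 81.256, ∠ ≈ 89.29°
pole (1 + j650·0.002) = 1 + j1.3 → |·| ≈ 1.6401, ∠ ≈ 52.43°
|T| = 0.125 · 13.038 / (325 · 81.256 · 1.6401) ≈ 3.7628e-05
Gain = 20 log₁₀(3.7628e-05) ≈ -88.49 dB
∠T = (85.60°) − (89.82° + 89.29° + 52.43°) = -145.94°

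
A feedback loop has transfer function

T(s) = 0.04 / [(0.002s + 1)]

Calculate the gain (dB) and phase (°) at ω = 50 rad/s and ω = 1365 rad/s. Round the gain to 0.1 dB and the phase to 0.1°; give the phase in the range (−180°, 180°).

ω = 50: -28.0 dB, -5.7°; ω = 1365: -37.2 dB, -69.9°

At ω = 50 rad/s:
pole (1 + j50·0.002) = 1 + j0.1 → |·| ≈ 1.005, ∠ ≈ 5.71°
|T| = 0.04 · 1 / (1.005) ≈ 0.039801
Gain = 20 log₁₀(0.039801) ≈ -28.00 dB
∠T = (0°) − (5.71°) = -5.71°

At ω = 1365 rad/s:
pole (1 + j1365·0.002) = 1 + j2.73 → |·| ≈ 2.9074, ∠ ≈ 69.88°
|T| = 0.04 · 1 / (2.9074) ≈ 0.013758
Gain = 20 log₁₀(0.013758) ≈ -37.23 dB
∠T = (0°) − (69.88°) = -69.88°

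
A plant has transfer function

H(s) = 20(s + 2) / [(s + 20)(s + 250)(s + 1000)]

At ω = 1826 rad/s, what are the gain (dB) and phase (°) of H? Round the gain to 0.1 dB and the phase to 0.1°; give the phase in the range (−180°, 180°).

At s = jω = j1826:
zero (s+2): 2 + j1826 → |·| = √(2²+1826²) = √3334280 ≈ 1826, ∠ = arctan(1826/2) ≈ 89.94°
pole (s+20): 20 + j1826 → |·| = √(20²+1826²) = √3334676 ≈ 1826.1, ∠ = arctan(1826/20) ≈ 89.37°
pole (s+250): 250 + j1826 → |·| = √(250²+1826²) = √3396776 ≈ 1843, ∠ = arctan(1826/250) ≈ 82.20°
pole (s+1000): 1000 + j1826 → |·| = √(1000²+1826²) = √4334276 ≈ 2081.9, ∠ = arctan(1826/1000) ≈ 61.29°
|H| = 20 · 1826 / 7.0066e+09 ≈ 5.2122e-06
Gain = 20 log₁₀(5.2122e-06) ≈ -105.66 dB
∠H = 89.94° − 232.86° = -142.92°

-105.7 dB, -142.9°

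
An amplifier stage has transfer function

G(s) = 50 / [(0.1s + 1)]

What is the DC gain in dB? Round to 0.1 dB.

34.0 dB

G(0) = 50 · 1 / 1 = 50
20 log₁₀(50) ≈ 33.98 dB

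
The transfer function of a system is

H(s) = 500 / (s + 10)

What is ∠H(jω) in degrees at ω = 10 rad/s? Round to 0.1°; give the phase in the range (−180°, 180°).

Substitute s = j10:
Numerator: 500 = 500 + j0
Denominator: (j10) + 10 = 10 + j10
|N| = √(500² + 0²) ≈ 500, ∠N ≈ 0.00°
|D| = √(10² + 10²) ≈ 14.142, ∠D ≈ 45.00°
∠H = 0.00° − 45.00° = -45.00°

-45.0°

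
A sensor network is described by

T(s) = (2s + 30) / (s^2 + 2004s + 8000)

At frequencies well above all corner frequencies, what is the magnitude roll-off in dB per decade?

-20 dB/decade

Each pole contributes −20 dB/decade at high frequency; each zero contributes +20 dB/decade.
Net: 1 zero(s) − 2 pole(s) → -20 dB/decade.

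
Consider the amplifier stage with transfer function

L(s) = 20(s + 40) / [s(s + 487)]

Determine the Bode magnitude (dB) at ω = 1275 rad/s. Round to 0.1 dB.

-36.7 dB

At s = jω = j1275:
zero (s+40): 40 + j1275 → |·| = √(40²+1275²) = √1627225 ≈ 1275.6, ∠ = arctan(1275/40) ≈ 88.20°
pole (s+487): 487 + j1275 → |·| = √(487²+1275²) = √1862794 ≈ 1364.8, ∠ = arctan(1275/487) ≈ 69.10°
pole at origin: |s| = 1275, ∠ = 90.00° (in denominator)
|L| = 20 · 1275.6 / 1.7401e+06 ≈ 0.014661
Gain = 20 log₁₀(0.014661) ≈ -36.68 dB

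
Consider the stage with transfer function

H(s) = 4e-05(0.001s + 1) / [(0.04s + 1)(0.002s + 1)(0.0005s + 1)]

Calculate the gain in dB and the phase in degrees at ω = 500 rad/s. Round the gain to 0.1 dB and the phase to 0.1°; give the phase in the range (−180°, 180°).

At ω = 500 rad/s:
zero (1 + j500·0.001) = 1 + j0.5 → |·| ≈ 1.118, ∠ ≈ 26.57°
pole (1 + j500·0.04) = 1 + j20 → |·| ≈ 20.025, ∠ ≈ 87.14°
pole (1 + j500·0.002) = 1 + j1 → |·| ≈ 1.4142, ∠ ≈ 45.00°
pole (1 + j500·0.0005) = 1 + j0.25 → |·| ≈ 1.0308, ∠ ≈ 14.04°
|H| = 4e-05 · 1.118 / (20.025 · 1.4142 · 1.0308) ≈ 1.5319e-06
Gain = 20 log₁₀(1.5319e-06) ≈ -116.30 dB
∠H = (26.57°) − (87.14° + 45.00° + 14.04°) = -119.61°

-116.3 dB, -119.6°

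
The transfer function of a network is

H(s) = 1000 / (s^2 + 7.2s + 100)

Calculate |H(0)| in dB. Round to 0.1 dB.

H(0) = 1000 / 100 = 10
20 log₁₀(10) ≈ 20.00 dB

20.0 dB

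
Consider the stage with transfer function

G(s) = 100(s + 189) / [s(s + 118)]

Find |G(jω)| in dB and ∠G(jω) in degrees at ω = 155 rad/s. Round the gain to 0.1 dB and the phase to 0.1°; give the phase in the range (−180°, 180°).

-1.8 dB, -103.4°

At s = jω = j155:
zero (s+189): 189 + j155 → |·| = √(189²+155²) = √59746 ≈ 244.43, ∠ = arctan(155/189) ≈ 39.36°
pole (s+118): 118 + j155 → |·| = √(118²+155²) = √37949 ≈ 194.81, ∠ = arctan(155/118) ≈ 52.72°
pole at origin: |s| = 155, ∠ = 90.00° (in denominator)
|G| = 100 · 244.43 / 30196 ≈ 0.80948
Gain = 20 log₁₀(0.80948) ≈ -1.84 dB
∠G = 39.36° − 142.72° = -103.36°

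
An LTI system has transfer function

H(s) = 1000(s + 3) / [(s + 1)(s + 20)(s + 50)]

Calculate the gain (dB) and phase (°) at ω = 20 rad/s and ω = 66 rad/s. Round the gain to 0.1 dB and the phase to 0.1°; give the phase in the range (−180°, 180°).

At s = jω = j20:
zero (s+3): 3 + j20 → |·| = √(3²+20²) = √409 ≈ 20.224, ∠ = arctan(20/3) ≈ 81.47°
pole (s+1): 1 + j20 → |·| = √(1²+20²) = √401 ≈ 20.025, ∠ = arctan(20/1) ≈ 87.14°
pole (s+20): 20 + j20 → |·| = √(20²+20²) = √800 ≈ 28.284, ∠ = arctan(20/20) ≈ 45.00°
pole (s+50): 50 + j20 → |·| = √(50²+20²) = √2900 ≈ 53.852, ∠ = arctan(20/50) ≈ 21.80°
|H| = 1000 · 20.224 / 30501 ≈ 0.66306
Gain = 20 log₁₀(0.66306) ≈ -3.57 dB
∠H = 81.47° − 153.94° = -72.47°

At s = jω = j66:
zero (s+3): 3 + j66 → |·| = √(3²+66²) = √4365 ≈ 66.068, ∠ = arctan(66/3) ≈ 87.40°
pole (s+1): 1 + j66 → |·| = √(1²+66²) = √4357 ≈ 66.008, ∠ = arctan(66/1) ≈ 89.13°
pole (s+20): 20 + j66 → |·| = √(20²+66²) = √4756 ≈ 68.964, ∠ = arctan(66/20) ≈ 73.14°
pole (s+50): 50 + j66 → |·| = √(50²+66²) = √6856 ≈ 82.801, ∠ = arctan(66/50) ≈ 52.85°
|H| = 1000 · 66.068 / 3.7692e+05 ≈ 0.17528
Gain = 20 log₁₀(0.17528) ≈ -15.13 dB
∠H = 87.40° − 215.12° = -127.72°

ω = 20: -3.6 dB, -72.5°; ω = 66: -15.1 dB, -127.7°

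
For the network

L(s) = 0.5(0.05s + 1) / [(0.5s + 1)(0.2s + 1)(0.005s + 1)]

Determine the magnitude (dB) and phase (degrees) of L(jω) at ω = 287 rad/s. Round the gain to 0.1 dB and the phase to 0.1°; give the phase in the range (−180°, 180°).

-66.0 dB, -147.7°

At ω = 287 rad/s:
zero (1 + j287·0.05) = 1 + j14.35 → |·| ≈ 14.385, ∠ ≈ 86.01°
pole (1 + j287·0.5) = 1 + j143.5 → |·| ≈ 143.5, ∠ ≈ 89.60°
pole (1 + j287·0.2) = 1 + j57.4 → |·| ≈ 57.409, ∠ ≈ 89.00°
pole (1 + j287·0.005) = 1 + j1.435 → |·| ≈ 1.7491, ∠ ≈ 55.13°
|L| = 0.5 · 14.385 / (143.5 · 57.409 · 1.7491) ≈ 0.00049915
Gain = 20 log₁₀(0.00049915) ≈ -66.04 dB
∠L = (86.01°) − (89.60° + 89.00° + 55.13°) = -147.72°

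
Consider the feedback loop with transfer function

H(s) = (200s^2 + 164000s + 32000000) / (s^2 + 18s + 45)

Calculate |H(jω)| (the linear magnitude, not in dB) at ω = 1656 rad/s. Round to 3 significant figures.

Substitute s = j1656:
Numerator: 200(j1656)^2 + 164000(j1656) + 32000000 = -516467200 + j271584000
Denominator: (j1656)^2 + 18(j1656) + 45 = -2742291 + j29808
|N| = √(516467200² + 271584000²) ≈ 5.8352e+08, ∠N ≈ 152.26°
|D| = √(2742291² + 29808²) ≈ 2.7425e+06, ∠D ≈ 179.38°
|H| = 5.8352e+08 / 2.7425e+06 ≈ 212.77

213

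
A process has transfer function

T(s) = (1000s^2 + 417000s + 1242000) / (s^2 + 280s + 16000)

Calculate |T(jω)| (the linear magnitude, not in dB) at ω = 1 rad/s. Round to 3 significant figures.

81.8

Substitute s = j1:
Numerator: 1000(j1)^2 + 417000(j1) + 1242000 = 1241000 + j417000
Denominator: (j1)^2 + 280(j1) + 16000 = 15999 + j280
|N| = √(1241000² + 417000²) ≈ 1.3092e+06, ∠N ≈ 18.57°
|D| = √(15999² + 280²) ≈ 16001, ∠D ≈ 1.00°
|T| = 1.3092e+06 / 16001 ≈ 81.82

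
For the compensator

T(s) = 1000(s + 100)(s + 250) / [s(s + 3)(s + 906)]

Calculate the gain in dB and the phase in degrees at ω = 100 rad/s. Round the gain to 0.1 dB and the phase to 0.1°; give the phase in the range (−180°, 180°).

At s = jω = j100:
zero (s+100): 100 + j100 → |·| = √(100²+100²) = √20000 ≈ 141.42, ∠ = arctan(100/100) ≈ 45.00°
zero (s+250): 250 + j100 → |·| = √(250²+100²) = √72500 ≈ 269.26, ∠ = arctan(100/250) ≈ 21.80°
pole (s+3): 3 + j100 → |·| = √(3²+100²) = √10009 ≈ 100.04, ∠ = arctan(100/3) ≈ 88.28°
pole (s+906): 906 + j100 → |·| = √(906²+100²) = √830836 ≈ 911.5, ∠ = arctan(100/906) ≈ 6.30°
pole at origin: |s| = 100, ∠ = 90.00° (in denominator)
|T| = 1000 · 38079 / 9.1186e+06 ≈ 4.176
Gain = 20 log₁₀(4.176) ≈ 12.42 dB
∠T = 66.80° − 184.58° = -117.78°

12.4 dB, -117.8°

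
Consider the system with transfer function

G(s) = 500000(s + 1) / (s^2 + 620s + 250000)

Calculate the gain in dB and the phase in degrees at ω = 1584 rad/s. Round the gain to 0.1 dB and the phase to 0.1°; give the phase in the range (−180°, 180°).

50.1 dB, -66.5°

At s = jω = j1584:
zero (s+1): 1 + j1584 → |·| = √(1²+1584²) = √2509057 ≈ 1584, ∠ = arctan(1584/1) ≈ 89.96°
quadratic: (j1584)² + 620·j1584 + 250000 = -2259056 + j982080 → |·| ≈ 2.4633e+06, ∠ ≈ 156.50°
|G| = 500000 · 1584 / 2.4633e+06 ≈ 321.52
Gain = 20 log₁₀(321.52) ≈ 50.14 dB
∠G = 89.96° − 156.50° = -66.54°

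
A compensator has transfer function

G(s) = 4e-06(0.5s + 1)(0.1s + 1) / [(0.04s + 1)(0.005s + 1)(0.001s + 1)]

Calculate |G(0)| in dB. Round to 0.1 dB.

-108.0 dB

G(0) = 4e-06 · 1 / 1 = 4e-06
20 log₁₀(4e-06) ≈ -107.96 dB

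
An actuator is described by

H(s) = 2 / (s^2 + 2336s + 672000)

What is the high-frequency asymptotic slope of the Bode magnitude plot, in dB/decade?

-40 dB/decade

Each pole contributes −20 dB/decade at high frequency; each zero contributes +20 dB/decade.
Net: 0 zero(s) − 2 pole(s) → -40 dB/decade.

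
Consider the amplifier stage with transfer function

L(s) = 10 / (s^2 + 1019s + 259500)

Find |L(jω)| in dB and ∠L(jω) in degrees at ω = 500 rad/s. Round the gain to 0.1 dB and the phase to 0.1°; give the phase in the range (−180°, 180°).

-94.1 dB, -88.9°

Substitute s = j500:
Numerator: 10 = 10 + j0
Denominator: (j500)^2 + 1019(j500) + 259500 = 9500 + j509500
|N| = √(10² + 0²) ≈ 10, ∠N ≈ 0.00°
|D| = √(9500² + 509500²) ≈ 5.0959e+05, ∠D ≈ 88.93°
|L| = 10 / 5.0959e+05 ≈ 1.9624e-05
Gain = 20 log₁₀(1.9624e-05) ≈ -94.14 dB
∠L = 0.00° − 88.93° = -88.93°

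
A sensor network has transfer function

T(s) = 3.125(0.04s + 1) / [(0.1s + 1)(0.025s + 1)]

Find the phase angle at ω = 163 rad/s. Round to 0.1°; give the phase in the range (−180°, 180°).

-81.4°

At ω = 163 rad/s:
zero (1 + j163·0.04) = 1 + j6.52 → |·| ≈ 6.5962, ∠ ≈ 81.28°
pole (1 + j163·0.1) = 1 + j16.3 → |·| ≈ 16.331, ∠ ≈ 86.49°
pole (1 + j163·0.025) = 1 + j4.075 → |·| ≈ 4.1959, ∠ ≈ 76.21°
∠T = (81.28°) − (86.49° + 76.21°) = -81.42°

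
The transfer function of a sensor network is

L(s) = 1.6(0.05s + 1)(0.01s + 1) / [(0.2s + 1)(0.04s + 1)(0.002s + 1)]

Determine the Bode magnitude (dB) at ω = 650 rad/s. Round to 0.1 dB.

At ω = 650 rad/s:
zero (1 + j650·0.05) = 1 + j32.5 → |·| ≈ 32.515, ∠ ≈ 88.24°
zero (1 + j650·0.01) = 1 + j6.5 → |·| ≈ 6.5765, ∠ ≈ 81.25°
pole (1 + j650·0.2) = 1 + j130 → |·| ≈ 130, ∠ ≈ 89.56°
pole (1 + j650·0.04) = 1 + j26 → |·| ≈ 26.019, ∠ ≈ 87.80°
pole (1 + j650·0.002) = 1 + j1.3 → |·| ≈ 1.6401, ∠ ≈ 52.43°
|L| = 1.6 · 32.515 · 6.5765 / (130 · 26.019 · 1.6401) ≈ 0.061673
Gain = 20 log₁₀(0.061673) ≈ -24.20 dB

-24.2 dB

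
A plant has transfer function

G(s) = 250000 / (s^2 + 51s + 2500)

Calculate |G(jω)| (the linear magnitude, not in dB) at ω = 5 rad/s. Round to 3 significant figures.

At s = jω = j5:
quadratic: (j5)² + 51·j5 + 2500 = 2475 + j255 → |·| ≈ 2488.1, ∠ ≈ 5.88°
|G| = 250000 / 2488.1 ≈ 100.48

100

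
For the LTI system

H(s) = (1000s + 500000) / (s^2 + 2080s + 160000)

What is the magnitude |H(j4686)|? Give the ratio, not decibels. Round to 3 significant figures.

Substitute s = j4686:
Numerator: 1000(j4686) + 500000 = 500000 + j4686000
Denominator: (j4686)^2 + 2080(j4686) + 160000 = -21798596 + j9746880
|N| = √(500000² + 4686000²) ≈ 4.7126e+06, ∠N ≈ 83.91°
|D| = √(21798596² + 9746880²) ≈ 2.3878e+07, ∠D ≈ 155.91°
|H| = 4.7126e+06 / 2.3878e+07 ≈ 0.19736

0.197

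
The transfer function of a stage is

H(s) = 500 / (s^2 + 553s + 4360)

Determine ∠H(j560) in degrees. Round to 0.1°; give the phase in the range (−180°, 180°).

Substitute s = j560:
Numerator: 500 = 500 + j0
Denominator: (j560)^2 + 553(j560) + 4360 = -309240 + j309680
|N| = √(500² + 0²) ≈ 500, ∠N ≈ 0.00°
|D| = √(309240² + 309680²) ≈ 4.3764e+05, ∠D ≈ 134.96°
∠H = 0.00° − 134.96° = -134.96°

-135.0°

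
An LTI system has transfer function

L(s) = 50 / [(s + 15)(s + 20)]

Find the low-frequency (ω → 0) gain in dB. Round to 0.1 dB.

-15.6 dB

L(0) = 50 / (15·20) ≈ 0.16667
20 log₁₀(0.16667) ≈ -15.56 dB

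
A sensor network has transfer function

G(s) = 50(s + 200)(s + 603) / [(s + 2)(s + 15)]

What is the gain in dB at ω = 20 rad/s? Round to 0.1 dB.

At s = jω = j20:
zero (s+200): 200 + j20 → |·| = √(200²+20²) = √40400 ≈ 201, ∠ = arctan(20/200) ≈ 5.71°
zero (s+603): 603 + j20 → |·| = √(603²+20²) = √364009 ≈ 603.33, ∠ = arctan(20/603) ≈ 1.90°
pole (s+2): 2 + j20 → |·| = √(2²+20²) = √404 ≈ 20.1, ∠ = arctan(20/2) ≈ 84.29°
pole (s+15): 15 + j20 → |·| = √(15²+20²) = √625 ≈ 25, ∠ = arctan(20/15) ≈ 53.13°
|G| = 50 · 1.2127e+05 / 502.5 ≈ 12067
Gain = 20 log₁₀(12067) ≈ 81.63 dB

81.6 dB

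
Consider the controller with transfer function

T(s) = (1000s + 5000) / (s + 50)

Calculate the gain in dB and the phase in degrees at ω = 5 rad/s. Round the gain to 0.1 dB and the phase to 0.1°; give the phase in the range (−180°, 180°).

43.0 dB, 39.3°

Substitute s = j5:
Numerator: 1000(j5) + 5000 = 5000 + j5000
Denominator: (j5) + 50 = 50 + j5
|N| = √(5000² + 5000²) ≈ 7071.1, ∠N ≈ 45.00°
|D| = √(50² + 5²) ≈ 50.249, ∠D ≈ 5.71°
|T| = 7071.1 / 50.249 ≈ 140.72
Gain = 20 log₁₀(140.72) ≈ 42.97 dB
∠T = 45.00° − 5.71° = 39.29°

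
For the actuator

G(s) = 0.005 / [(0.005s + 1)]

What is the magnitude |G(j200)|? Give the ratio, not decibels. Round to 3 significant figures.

At ω = 200 rad/s:
pole (1 + j200·0.005) = 1 + j1 → |·| ≈ 1.4142, ∠ ≈ 45.00°
|G| = 0.005 · 1 / (1.4142) ≈ 0.0035356

0.00354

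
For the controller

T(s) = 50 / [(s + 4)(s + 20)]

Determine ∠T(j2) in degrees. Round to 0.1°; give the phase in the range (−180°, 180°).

-32.3°

At s = jω = j2:
pole (s+4): 4 + j2 → |·| = √(4²+2²) = √20 ≈ 4.4721, ∠ = arctan(2/4) ≈ 26.57°
pole (s+20): 20 + j2 → |·| = √(20²+2²) = √404 ≈ 20.1, ∠ = arctan(2/20) ≈ 5.71°
∠T = 0.00° − 32.28° = -32.28°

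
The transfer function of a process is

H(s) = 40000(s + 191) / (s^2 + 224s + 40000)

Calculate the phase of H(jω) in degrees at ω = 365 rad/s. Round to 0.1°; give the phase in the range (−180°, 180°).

-76.4°

At s = jω = j365:
zero (s+191): 191 + j365 → |·| = √(191²+365²) = √169706 ≈ 411.95, ∠ = arctan(365/191) ≈ 62.38°
quadratic: (j365)² + 224·j365 + 40000 = -93225 + j81760 → |·| ≈ 1.24e+05, ∠ ≈ 138.75°
∠H = 62.38° − 138.75° = -76.37°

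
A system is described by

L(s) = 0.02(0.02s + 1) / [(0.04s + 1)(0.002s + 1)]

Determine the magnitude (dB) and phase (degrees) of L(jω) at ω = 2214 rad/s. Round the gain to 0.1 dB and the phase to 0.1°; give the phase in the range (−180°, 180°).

-53.1 dB, -77.9°

At ω = 2214 rad/s:
zero (1 + j2214·0.02) = 1 + j44.28 → |·| ≈ 44.291, ∠ ≈ 88.71°
pole (1 + j2214·0.04) = 1 + j88.56 → |·| ≈ 88.566, ∠ ≈ 89.35°
pole (1 + j2214·0.002) = 1 + j4.428 → |·| ≈ 4.5395, ∠ ≈ 77.27°
|L| = 0.02 · 44.291 / (88.566 · 4.5395) ≈ 0.0022033
Gain = 20 log₁₀(0.0022033) ≈ -53.14 dB
∠L = (88.71°) − (89.35° + 77.27°) = -77.91°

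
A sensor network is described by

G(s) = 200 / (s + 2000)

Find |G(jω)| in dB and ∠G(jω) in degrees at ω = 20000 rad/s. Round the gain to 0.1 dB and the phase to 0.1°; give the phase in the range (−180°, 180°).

At s = jω = j20000:
pole (s+2000): 2000 + j20000 → |·| = √(2000²+20000²) = √404000000 ≈ 20100, ∠ = arctan(20000/2000) ≈ 84.29°
|G| = 200 / 20100 ≈ 0.0099502
Gain = 20 log₁₀(0.0099502) ≈ -40.04 dB
∠G = 0.00° − 84.29° = -84.29°

-40.0 dB, -84.3°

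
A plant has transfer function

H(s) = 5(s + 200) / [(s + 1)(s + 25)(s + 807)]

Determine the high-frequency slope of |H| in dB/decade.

-40 dB/decade

Each pole contributes −20 dB/decade at high frequency; each zero contributes +20 dB/decade.
Net: 1 zero(s) − 3 pole(s) → -40 dB/decade.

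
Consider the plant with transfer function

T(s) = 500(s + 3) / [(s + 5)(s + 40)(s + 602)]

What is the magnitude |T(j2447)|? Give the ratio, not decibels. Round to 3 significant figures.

At s = jω = j2447:
zero (s+3): 3 + j2447 → |·| = √(3²+2447²) = √5987818 ≈ 2447, ∠ = arctan(2447/3) ≈ 89.93°
pole (s+5): 5 + j2447 → |·| = √(5²+2447²) = √5987834 ≈ 2447, ∠ = arctan(2447/5) ≈ 89.88°
pole (s+40): 40 + j2447 → |·| = √(40²+2447²) = √5989409 ≈ 2447.3, ∠ = arctan(2447/40) ≈ 89.06°
pole (s+602): 602 + j2447 → |·| = √(602²+2447²) = √6350213 ≈ 2520, ∠ = arctan(2447/602) ≈ 76.18°
|T| = 500 · 2447 / 1.5091e+10 ≈ 8.1075e-05

8.11e-05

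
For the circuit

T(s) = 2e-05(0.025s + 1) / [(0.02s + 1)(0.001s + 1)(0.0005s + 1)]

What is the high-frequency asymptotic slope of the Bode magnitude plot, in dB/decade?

-40 dB/decade

Each pole contributes −20 dB/decade at high frequency; each zero contributes +20 dB/decade.
Net: 1 zero(s) − 3 pole(s) → -40 dB/decade.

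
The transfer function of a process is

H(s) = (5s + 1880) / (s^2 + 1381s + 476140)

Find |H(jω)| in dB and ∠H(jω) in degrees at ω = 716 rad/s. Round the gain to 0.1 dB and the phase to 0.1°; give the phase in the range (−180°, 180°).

-47.8 dB, -29.8°

Substitute s = j716:
Numerator: 5(j716) + 1880 = 1880 + j3580
Denominator: (j716)^2 + 1381(j716) + 476140 = -36516 + j988796
|N| = √(1880² + 3580²) ≈ 4043.6, ∠N ≈ 62.29°
|D| = √(36516² + 988796²) ≈ 9.8947e+05, ∠D ≈ 92.11°
|H| = 4043.6 / 9.8947e+05 ≈ 0.0040866
Gain = 20 log₁₀(0.0040866) ≈ -47.77 dB
∠H = 62.29° − 92.11° = -29.82°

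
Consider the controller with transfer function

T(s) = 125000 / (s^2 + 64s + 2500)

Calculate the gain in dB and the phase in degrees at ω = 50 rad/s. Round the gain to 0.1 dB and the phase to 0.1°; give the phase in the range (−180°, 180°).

31.8 dB, -90.0°

At s = jω = j50:
quadratic: (j50)² + 64·j50 + 2500 = 0 + j3200 → |·| ≈ 3200, ∠ ≈ 90.00°
|T| = 125000 / 3200 ≈ 39.062
Gain = 20 log₁₀(39.062) ≈ 31.84 dB
∠T = 0.00° − 90.00° = -90.00°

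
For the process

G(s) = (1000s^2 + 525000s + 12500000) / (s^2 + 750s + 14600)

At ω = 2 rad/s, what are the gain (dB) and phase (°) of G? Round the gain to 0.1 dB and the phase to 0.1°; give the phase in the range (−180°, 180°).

Substitute s = j2:
Numerator: 1000(j2)^2 + 525000(j2) + 12500000 = 12496000 + j1050000
Denominator: (j2)^2 + 750(j2) + 14600 = 14596 + j1500
|N| = √(12496000² + 1050000²) ≈ 1.254e+07, ∠N ≈ 4.80°
|D| = √(14596² + 1500²) ≈ 14673, ∠D ≈ 5.87°
|G| = 1.254e+07 / 14673 ≈ 854.63
Gain = 20 log₁₀(854.63) ≈ 58.64 dB
∠G = 4.80° − 5.87° = -1.07°

58.6 dB, -1.1°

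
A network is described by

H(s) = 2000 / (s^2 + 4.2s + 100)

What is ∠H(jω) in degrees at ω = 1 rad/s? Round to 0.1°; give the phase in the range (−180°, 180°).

-2.4°

At s = jω = j1:
quadratic: (j1)² + 4.2·j1 + 100 = 99 + j4.2 → |·| ≈ 99.089, ∠ ≈ 2.43°
∠H = 0.00° − 2.43° = -2.43°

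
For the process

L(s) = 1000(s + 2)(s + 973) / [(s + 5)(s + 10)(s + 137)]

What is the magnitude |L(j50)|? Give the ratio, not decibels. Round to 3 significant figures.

130

At s = jω = j50:
zero (s+2): 2 + j50 → |·| = √(2²+50²) = √2504 ≈ 50.04, ∠ = arctan(50/2) ≈ 87.71°
zero (s+973): 973 + j50 → |·| = √(973²+50²) = √949229 ≈ 974.28, ∠ = arctan(50/973) ≈ 2.94°
pole (s+5): 5 + j50 → |·| = √(5²+50²) = √2525 ≈ 50.249, ∠ = arctan(50/5) ≈ 84.29°
pole (s+10): 10 + j50 → |·| = √(10²+50²) = √2600 ≈ 50.99, ∠ = arctan(50/10) ≈ 78.69°
pole (s+137): 137 + j50 → |·| = √(137²+50²) = √21269 ≈ 145.84, ∠ = arctan(50/137) ≈ 20.05°
|L| = 1000 · 48753 / 3.7367e+05 ≈ 130.47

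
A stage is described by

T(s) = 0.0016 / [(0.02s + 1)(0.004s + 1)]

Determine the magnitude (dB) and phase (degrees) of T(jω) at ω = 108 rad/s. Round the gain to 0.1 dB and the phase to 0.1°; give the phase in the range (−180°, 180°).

At ω = 108 rad/s:
pole (1 + j108·0.02) = 1 + j2.16 → |·| ≈ 2.3803, ∠ ≈ 65.16°
pole (1 + j108·0.004) = 1 + j0.432 → |·| ≈ 1.0893, ∠ ≈ 23.36°
|T| = 0.0016 · 1 / (2.3803 · 1.0893) ≈ 0.00061708
Gain = 20 log₁₀(0.00061708) ≈ -64.19 dB
∠T = (0°) − (65.16° + 23.36°) = -88.52°

-64.2 dB, -88.5°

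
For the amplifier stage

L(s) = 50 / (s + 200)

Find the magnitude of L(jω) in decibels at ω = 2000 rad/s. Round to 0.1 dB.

-32.1 dB

At s = jω = j2000:
pole (s+200): 200 + j2000 → |·| = √(200²+2000²) = √4040000 ≈ 2010, ∠ = arctan(2000/200) ≈ 84.29°
|L| = 50 / 2010 ≈ 0.024876
Gain = 20 log₁₀(0.024876) ≈ -32.08 dB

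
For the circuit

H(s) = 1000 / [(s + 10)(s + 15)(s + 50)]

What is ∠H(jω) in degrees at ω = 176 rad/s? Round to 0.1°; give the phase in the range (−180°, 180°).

114.0°

At s = jω = j176:
pole (s+10): 10 + j176 → |·| = √(10²+176²) = √31076 ≈ 176.28, ∠ = arctan(176/10) ≈ 86.75°
pole (s+15): 15 + j176 → |·| = √(15²+176²) = √31201 ≈ 176.64, ∠ = arctan(176/15) ≈ 85.13°
pole (s+50): 50 + j176 → |·| = √(50²+176²) = √33476 ≈ 182.96, ∠ = arctan(176/50) ≈ 74.14°
∠H = 0.00° − 246.02° = -246.02° ≡ 113.98° (principal value)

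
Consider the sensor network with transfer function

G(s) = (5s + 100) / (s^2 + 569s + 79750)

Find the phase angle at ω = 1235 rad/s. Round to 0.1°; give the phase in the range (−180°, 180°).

-65.0°

Substitute s = j1235:
Numerator: 5(j1235) + 100 = 100 + j6175
Denominator: (j1235)^2 + 569(j1235) + 79750 = -1445475 + j702715
|N| = √(100² + 6175²) ≈ 6175.8, ∠N ≈ 89.07°
|D| = √(1445475² + 702715²) ≈ 1.6072e+06, ∠D ≈ 154.07°
∠G = 89.07° − 154.07° = -65.00°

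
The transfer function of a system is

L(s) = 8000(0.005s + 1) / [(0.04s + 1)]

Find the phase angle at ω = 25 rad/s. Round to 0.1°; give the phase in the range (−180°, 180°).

At ω = 25 rad/s:
zero (1 + j25·0.005) = 1 + j0.125 → |·| ≈ 1.0078, ∠ ≈ 7.13°
pole (1 + j25·0.04) = 1 + j1 → |·| ≈ 1.4142, ∠ ≈ 45.00°
∠L = (7.13°) − (45.00°) = -37.87°

-37.9°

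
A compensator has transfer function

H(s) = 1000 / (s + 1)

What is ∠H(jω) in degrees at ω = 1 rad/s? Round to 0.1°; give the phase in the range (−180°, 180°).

-45.0°

Substitute s = j1:
Numerator: 1000 = 1000 + j0
Denominator: (j1) + 1 = 1 + j1
|N| = √(1000² + 0²) ≈ 1000, ∠N ≈ 0.00°
|D| = √(1² + 1²) ≈ 1.4142, ∠D ≈ 45.00°
∠H = 0.00° − 45.00° = -45.00°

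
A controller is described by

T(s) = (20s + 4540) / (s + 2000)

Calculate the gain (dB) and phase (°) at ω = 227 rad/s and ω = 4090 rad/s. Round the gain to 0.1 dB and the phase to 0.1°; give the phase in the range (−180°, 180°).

Substitute s = j227:
Numerator: 20(j227) + 4540 = 4540 + j4540
Denominator: (j227) + 2000 = 2000 + j227
|N| = √(4540² + 4540²) ≈ 6420.5, ∠N ≈ 45.00°
|D| = √(2000² + 227²) ≈ 2012.8, ∠D ≈ 6.48°
|T| = 6420.5 / 2012.8 ≈ 3.1898
Gain = 20 log₁₀(3.1898) ≈ 10.08 dB
∠T = 45.00° − 6.48° = 38.52°

Substitute s = j4090:
Numerator: 20(j4090) + 4540 = 4540 + j81800
Denominator: (j4090) + 2000 = 2000 + j4090
|N| = √(4540² + 81800²) ≈ 81926, ∠N ≈ 86.82°
|D| = √(2000² + 4090²) ≈ 4552.8, ∠D ≈ 63.94°
|T| = 81926 / 4552.8 ≈ 17.995
Gain = 20 log₁₀(17.995) ≈ 25.10 dB
∠T = 86.82° − 63.94° = 22.88°

ω = 227: 10.1 dB, 38.5°; ω = 4090: 25.1 dB, 22.9°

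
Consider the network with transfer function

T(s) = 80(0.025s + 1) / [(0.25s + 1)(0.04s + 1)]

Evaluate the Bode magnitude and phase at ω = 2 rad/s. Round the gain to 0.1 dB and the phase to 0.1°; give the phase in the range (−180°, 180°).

37.1 dB, -28.3°

At ω = 2 rad/s:
zero (1 + j2·0.025) = 1 + j0.05 → |·| ≈ 1.0012, ∠ ≈ 2.86°
pole (1 + j2·0.25) = 1 + j0.5 → |·| ≈ 1.118, ∠ ≈ 26.57°
pole (1 + j2·0.04) = 1 + j0.08 → |·| ≈ 1.0032, ∠ ≈ 4.57°
|T| = 80 · 1.0012 / (1.118 · 1.0032) ≈ 71.414
Gain = 20 log₁₀(71.414) ≈ 37.08 dB
∠T = (2.86°) − (26.57° + 4.57°) = -28.28°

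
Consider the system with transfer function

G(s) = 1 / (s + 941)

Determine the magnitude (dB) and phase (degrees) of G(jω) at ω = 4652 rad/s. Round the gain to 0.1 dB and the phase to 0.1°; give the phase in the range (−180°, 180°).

-73.5 dB, -78.6°

Substitute s = j4652:
Numerator: 1 = 1 + j0
Denominator: (j4652) + 941 = 941 + j4652
|N| = √(1² + 0²) ≈ 1, ∠N ≈ 0.00°
|D| = √(941² + 4652²) ≈ 4746.2, ∠D ≈ 78.56°
|G| = 1 / 4746.2 ≈ 0.00021069
Gain = 20 log₁₀(0.00021069) ≈ -73.53 dB
∠G = 0.00° − 78.56° = -78.56°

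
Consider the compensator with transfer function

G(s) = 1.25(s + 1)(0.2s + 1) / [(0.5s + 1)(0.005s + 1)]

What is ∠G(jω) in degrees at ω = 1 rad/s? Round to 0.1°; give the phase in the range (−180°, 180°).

At ω = 1 rad/s:
zero (1 + j1·1) = 1 + j1 → |·| ≈ 1.4142, ∠ ≈ 45.00°
zero (1 + j1·0.2) = 1 + j0.2 → |·| ≈ 1.0198, ∠ ≈ 11.31°
pole (1 + j1·0.5) = 1 + j0.5 → |·| ≈ 1.118, ∠ ≈ 26.57°
pole (1 + j1·0.005) = 1 + j0.005 → |·| ≈ 1, ∠ ≈ 0.29°
∠G = (45.00° + 11.31°) − (26.57° + 0.29°) = 29.45°

29.5°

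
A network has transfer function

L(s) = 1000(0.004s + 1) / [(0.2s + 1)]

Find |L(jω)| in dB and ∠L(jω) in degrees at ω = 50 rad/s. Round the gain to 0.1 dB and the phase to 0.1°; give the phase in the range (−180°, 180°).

40.1 dB, -73.0°

At ω = 50 rad/s:
zero (1 + j50·0.004) = 1 + j0.2 → |·| ≈ 1.0198, ∠ ≈ 11.31°
pole (1 + j50·0.2) = 1 + j10 → |·| ≈ 10.05, ∠ ≈ 84.29°
|L| = 1000 · 1.0198 / (10.05) ≈ 101.47
Gain = 20 log₁₀(101.47) ≈ 40.13 dB
∠L = (11.31°) − (84.29°) = -72.98°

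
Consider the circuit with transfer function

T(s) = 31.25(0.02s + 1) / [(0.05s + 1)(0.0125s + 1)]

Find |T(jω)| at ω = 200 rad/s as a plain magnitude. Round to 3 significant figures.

4.76

At ω = 200 rad/s:
zero (1 + j200·0.02) = 1 + j4 → |·| ≈ 4.1231, ∠ ≈ 75.96°
pole (1 + j200·0.05) = 1 + j10 → |·| ≈ 10.05, ∠ ≈ 84.29°
pole (1 + j200·0.0125) = 1 + j2.5 → |·| ≈ 2.6926, ∠ ≈ 68.20°
|T| = 31.25 · 4.1231 / (10.05 · 2.6926) ≈ 4.7614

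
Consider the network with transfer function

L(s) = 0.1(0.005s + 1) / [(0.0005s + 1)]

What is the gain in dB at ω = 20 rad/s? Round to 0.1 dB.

-20.0 dB

At ω = 20 rad/s:
zero (1 + j20·0.005) = 1 + j0.1 → |·| ≈ 1.005, ∠ ≈ 5.71°
pole (1 + j20·0.0005) = 1 + j0.01 → |·| ≈ 1, ∠ ≈ 0.57°
|L| = 0.1 · 1.005 / (1) ≈ 0.1005
Gain = 20 log₁₀(0.1005) ≈ -19.96 dB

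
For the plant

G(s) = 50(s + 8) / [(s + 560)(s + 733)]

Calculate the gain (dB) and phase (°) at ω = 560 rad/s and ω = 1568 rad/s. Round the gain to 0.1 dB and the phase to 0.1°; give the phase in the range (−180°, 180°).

At s = jω = j560:
zero (s+8): 8 + j560 → |·| = √(8²+560²) = √313664 ≈ 560.06, ∠ = arctan(560/8) ≈ 89.18°
pole (s+560): 560 + j560 → |·| = √(560²+560²) = √627200 ≈ 791.96, ∠ = arctan(560/560) ≈ 45.00°
pole (s+733): 733 + j560 → |·| = √(733²+560²) = √850889 ≈ 922.44, ∠ = arctan(560/733) ≈ 37.38°
|G| = 50 · 560.06 / 7.3054e+05 ≈ 0.038332
Gain = 20 log₁₀(0.038332) ≈ -28.33 dB
∠G = 89.18° − 82.38° = 6.80°

At s = jω = j1568:
zero (s+8): 8 + j1568 → |·| = √(8²+1568²) = √2458688 ≈ 1568, ∠ = arctan(1568/8) ≈ 89.71°
pole (s+560): 560 + j1568 → |·| = √(560²+1568²) = √2772224 ≈ 1665, ∠ = arctan(1568/560) ≈ 70.35°
pole (s+733): 733 + j1568 → |·| = √(733²+1568²) = √2995913 ≈ 1730.9, ∠ = arctan(1568/733) ≈ 64.95°
|G| = 50 · 1568 / 2.8819e+06 ≈ 0.027204
Gain = 20 log₁₀(0.027204) ≈ -31.31 dB
∠G = 89.71° − 135.30° = -45.59°

ω = 560: -28.3 dB, 6.8°; ω = 1568: -31.3 dB, -45.6°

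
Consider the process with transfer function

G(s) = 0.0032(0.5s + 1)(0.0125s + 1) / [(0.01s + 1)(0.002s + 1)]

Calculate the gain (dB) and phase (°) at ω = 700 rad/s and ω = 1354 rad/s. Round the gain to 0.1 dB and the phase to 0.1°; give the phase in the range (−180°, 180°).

ω = 700: -1.8 dB, 37.0°; ω = 1354: -0.6 dB, 21.0°

At ω = 700 rad/s:
zero (1 + j700·0.5) = 1 + j350 → |·| ≈ 350, ∠ ≈ 89.84°
zero (1 + j700·0.0125) = 1 + j8.75 → |·| ≈ 8.807, ∠ ≈ 83.48°
pole (1 + j700·0.01) = 1 + j7 → |·| ≈ 7.0711, ∠ ≈ 81.87°
pole (1 + j700·0.002) = 1 + j1.4 → |·| ≈ 1.7205, ∠ ≈ 54.46°
|G| = 0.0032 · 350 · 8.807 / (7.0711 · 1.7205) ≈ 0.81078
Gain = 20 log₁₀(0.81078) ≈ -1.82 dB
∠G = (89.84° + 83.48°) − (81.87° + 54.46°) = 36.99°

At ω = 1354 rad/s:
zero (1 + j1354·0.5) = 1 + j677 → |·| ≈ 677, ∠ ≈ 89.92°
zero (1 + j1354·0.0125) = 1 + j16.925 → |·| ≈ 16.955, ∠ ≈ 86.62°
pole (1 + j1354·0.01) = 1 + j13.54 → |·| ≈ 13.577, ∠ ≈ 85.78°
pole (1 + j1354·0.002) = 1 + j2.708 → |·| ≈ 2.8867, ∠ ≈ 69.73°
|G| = 0.0032 · 677 · 16.955 / (13.577 · 2.8867) ≈ 0.9372
Gain = 20 log₁₀(0.9372) ≈ -0.56 dB
∠G = (89.92° + 86.62°) − (85.78° + 69.73°) = 21.03°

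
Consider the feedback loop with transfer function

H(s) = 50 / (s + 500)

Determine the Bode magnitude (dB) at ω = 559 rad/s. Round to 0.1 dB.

At s = jω = j559:
pole (s+500): 500 + j559 → |·| = √(500²+559²) = √562481 ≈ 749.99, ∠ = arctan(559/500) ≈ 48.19°
|H| = 50 / 749.99 ≈ 0.066668
Gain = 20 log₁₀(0.066668) ≈ -23.52 dB

-23.5 dB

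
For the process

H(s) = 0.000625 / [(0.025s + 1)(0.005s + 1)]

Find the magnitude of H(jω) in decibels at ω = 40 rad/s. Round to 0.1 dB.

-67.3 dB

At ω = 40 rad/s:
pole (1 + j40·0.025) = 1 + j1 → |·| ≈ 1.4142, ∠ ≈ 45.00°
pole (1 + j40·0.005) = 1 + j0.2 → |·| ≈ 1.0198, ∠ ≈ 11.31°
|H| = 0.000625 · 1 / (1.4142 · 1.0198) ≈ 0.00043337
Gain = 20 log₁₀(0.00043337) ≈ -67.26 dB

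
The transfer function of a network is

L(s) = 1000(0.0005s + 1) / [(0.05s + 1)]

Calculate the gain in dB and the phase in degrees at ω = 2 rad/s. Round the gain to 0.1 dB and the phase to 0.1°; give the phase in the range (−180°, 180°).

60.0 dB, -5.7°

At ω = 2 rad/s:
zero (1 + j2·0.0005) = 1 + j0.001 → |·| ≈ 1, ∠ ≈ 0.06°
pole (1 + j2·0.05) = 1 + j0.1 → |·| ≈ 1.005, ∠ ≈ 5.71°
|L| = 1000 · 1 / (1.005) ≈ 995.02
Gain = 20 log₁₀(995.02) ≈ 59.96 dB
∠L = (0.06°) − (5.71°) = -5.65°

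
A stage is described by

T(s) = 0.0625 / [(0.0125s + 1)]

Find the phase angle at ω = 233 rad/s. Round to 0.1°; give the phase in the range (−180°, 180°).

-71.1°

At ω = 233 rad/s:
pole (1 + j233·0.0125) = 1 + j2.9125 → |·| ≈ 3.0794, ∠ ≈ 71.05°
∠T = (0°) − (71.05°) = -71.05°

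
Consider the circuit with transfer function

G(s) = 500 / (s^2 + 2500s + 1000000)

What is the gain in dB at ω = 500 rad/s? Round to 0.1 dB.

-69.3 dB

Substitute s = j500:
Numerator: 500 = 500 + j0
Denominator: (j500)^2 + 2500(j500) + 1000000 = 750000 + j1250000
|N| = √(500² + 0²) ≈ 500, ∠N ≈ 0.00°
|D| = √(750000² + 1250000²) ≈ 1.4577e+06, ∠D ≈ 59.04°
|G| = 500 / 1.4577e+06 ≈ 0.00034301
Gain = 20 log₁₀(0.00034301) ≈ -69.29 dB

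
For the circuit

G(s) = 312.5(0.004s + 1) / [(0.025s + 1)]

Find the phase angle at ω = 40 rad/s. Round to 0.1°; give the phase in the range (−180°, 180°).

At ω = 40 rad/s:
zero (1 + j40·0.004) = 1 + j0.16 → |·| ≈ 1.0127, ∠ ≈ 9.09°
pole (1 + j40·0.025) = 1 + j1 → |·| ≈ 1.4142, ∠ ≈ 45.00°
∠G = (9.09°) − (45.00°) = -35.91°

-35.9°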